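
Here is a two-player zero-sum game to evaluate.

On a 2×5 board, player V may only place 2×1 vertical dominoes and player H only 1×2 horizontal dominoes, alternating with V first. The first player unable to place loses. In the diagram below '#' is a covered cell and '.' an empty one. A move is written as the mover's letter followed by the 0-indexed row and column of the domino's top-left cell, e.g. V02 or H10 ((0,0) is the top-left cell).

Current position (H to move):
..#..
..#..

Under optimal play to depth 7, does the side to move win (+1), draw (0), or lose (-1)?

ply 1, H at ..#../..#.. | H00=-1→###../..#..*; H03=-1→..###/..#..; H10=-1→..#../###..; H13=-1→..#../..###
ply 2, V at ###../..#.. | V03=+1→####./..##.*; V04=+1→###.#/..#.#
ply 3, H at ####./..##. | H10=-1→####./####.*
ply 4, V at ####./####. | V04=+1→#####/#####*
ply 5: #####/##### is terminal -1 (H); from ..#../..#.. depth 7

value(..#../..#.., H) = -1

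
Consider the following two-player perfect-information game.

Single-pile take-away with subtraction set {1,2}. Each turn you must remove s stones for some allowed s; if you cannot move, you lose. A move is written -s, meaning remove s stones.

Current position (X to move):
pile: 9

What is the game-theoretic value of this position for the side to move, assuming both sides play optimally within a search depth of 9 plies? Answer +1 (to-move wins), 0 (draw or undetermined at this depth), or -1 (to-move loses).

[9] X move#1: -1:-1/8*, -2:-1/7
[8] O move#2: -1:-1/7, -2:+1/6*
[6] X move#3: -1:-1/5*, -2:-1/4
[5] O move#4: -1:-1/4, -2:+1/3*
[3] X move#5: -1:-1/2*, -2:-1/1
[2] O move#6: -1:-1/1, -2:+1/0*
[0] end (terminal -1, X#7); searched 9 to 9

value(9, X) = -1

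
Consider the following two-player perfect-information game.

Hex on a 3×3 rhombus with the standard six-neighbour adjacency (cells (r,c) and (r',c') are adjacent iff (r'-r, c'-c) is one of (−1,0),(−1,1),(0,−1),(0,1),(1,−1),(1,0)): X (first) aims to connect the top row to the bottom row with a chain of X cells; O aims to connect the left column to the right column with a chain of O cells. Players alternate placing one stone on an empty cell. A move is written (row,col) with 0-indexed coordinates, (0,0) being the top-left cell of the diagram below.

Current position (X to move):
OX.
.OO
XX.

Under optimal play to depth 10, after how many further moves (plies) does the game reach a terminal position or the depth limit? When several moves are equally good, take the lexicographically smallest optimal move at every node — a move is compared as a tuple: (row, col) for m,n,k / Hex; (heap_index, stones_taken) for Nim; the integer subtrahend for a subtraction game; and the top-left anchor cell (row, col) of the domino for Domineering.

PV length from [OX./.OO/XX.]: 1 ply

[OX./.OO/XX.] X move#1: (0,2):-1/OXX/.OO/XX., (1,0):+1/OX./XOO/XX.*, (2,2):-1/OX./.OO/XXX
[OX./XOO/XX.] end (terminal -1, O#2); searched OX./.OO/XX. to 10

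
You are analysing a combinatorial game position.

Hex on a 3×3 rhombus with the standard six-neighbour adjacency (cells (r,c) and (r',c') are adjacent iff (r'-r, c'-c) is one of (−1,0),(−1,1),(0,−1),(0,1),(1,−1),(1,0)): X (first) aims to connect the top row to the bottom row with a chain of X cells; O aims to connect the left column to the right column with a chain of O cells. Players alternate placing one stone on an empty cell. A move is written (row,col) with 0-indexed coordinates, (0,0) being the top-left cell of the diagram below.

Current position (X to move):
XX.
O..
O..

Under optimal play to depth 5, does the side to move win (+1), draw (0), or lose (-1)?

value(XX./O../O.., X) = +1

[XX./O../O..] X move#1: (0,2):-1/XXX/O../O.., (1,1):-1/XX./OX./O.., (1,2):+1/XX./O.X/O..*, (2,1):-1/XX./O../OX., (2,2):-1/XX./O../O.X
[XX./O.X/O..] O move#2: (0,2):-1/XXO/O.X/O..*, (1,1):-1/XX./OOX/O.., (2,1):-1/XX./O.X/OO., (2,2):-1/XX./O.X/O.O
[XXO/O.X/O..] X move#3: (1,1):+1/XXO/OXX/O..*, (2,1):-1/XXO/O.X/OX., (2,2):-1/XXO/O.X/O.X
[XXO/OXX/O..] O move#4: (2,1):-1/XXO/OXX/OO.*, (2,2):-1/XXO/OXX/O.O
[XXO/OXX/OO.] X move#5: (2,2):+1/XXO/OXX/OOX*
[XXO/OXX/OOX] end (terminal -1, O#6); searched XX./O../O.. to 5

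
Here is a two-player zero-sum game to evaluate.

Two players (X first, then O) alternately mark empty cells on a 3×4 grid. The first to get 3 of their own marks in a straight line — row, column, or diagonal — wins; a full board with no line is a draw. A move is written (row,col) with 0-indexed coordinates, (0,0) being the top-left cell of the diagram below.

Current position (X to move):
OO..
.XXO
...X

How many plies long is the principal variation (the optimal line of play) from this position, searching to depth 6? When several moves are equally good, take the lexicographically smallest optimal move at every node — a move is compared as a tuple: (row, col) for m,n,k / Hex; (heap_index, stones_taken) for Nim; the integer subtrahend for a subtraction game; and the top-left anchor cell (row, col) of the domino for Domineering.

PV length from [OO../.XXO/...X]: 3 plies

ply 1, X at OO../.XXO/...X | (0,2)=+1→OOX./.XXO/...X*; (0,3)=-1→OO.X/.XXO/...X; (1,0)=+1→OO../XXXO/...X; (2,0)=-1→OO../.XXO/X..X; (2,1)=-1→OO../.XXO/.X.X; (2,2)=-1→OO../.XXO/..XX
ply 2, O at OOX./.XXO/...X | (0,3)=-1→OOXO/.XXO/...X*; (1,0)=-1→OOX./OXXO/...X; (2,0)=-1→OOX./.XXO/O..X; (2,1)=-1→OOX./.XXO/.O.X; (2,2)=-1→OOX./.XXO/..OX
ply 3, X at OOXO/.XXO/...X | (1,0)=+1→OOXO/XXXO/...X*; (2,0)=+1→OOXO/.XXO/X..X; (2,1)=+1→OOXO/.XXO/.X.X; (2,2)=+1→OOXO/.XXO/..XX
ply 4: OOXO/XXXO/...X is terminal -1 (O); from OO../.XXO/...X depth 6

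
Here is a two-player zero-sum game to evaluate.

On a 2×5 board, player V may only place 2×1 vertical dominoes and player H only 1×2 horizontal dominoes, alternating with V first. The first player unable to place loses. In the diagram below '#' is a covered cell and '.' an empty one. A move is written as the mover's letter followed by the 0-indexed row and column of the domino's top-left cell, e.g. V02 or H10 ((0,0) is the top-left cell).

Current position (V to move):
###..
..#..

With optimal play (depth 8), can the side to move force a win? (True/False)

ply 1, V at ###../..#.. | V03=+1→####./..##.*; V04=+1→###.#/..#.#
ply 2, H at ####./..##. | H10=-1→####./####.*
ply 3, V at ####./####. | V04=+1→#####/#####*
ply 4: #####/##### is terminal -1 (H); from ###../..#.. depth 8

V winning at [###../..#..]: True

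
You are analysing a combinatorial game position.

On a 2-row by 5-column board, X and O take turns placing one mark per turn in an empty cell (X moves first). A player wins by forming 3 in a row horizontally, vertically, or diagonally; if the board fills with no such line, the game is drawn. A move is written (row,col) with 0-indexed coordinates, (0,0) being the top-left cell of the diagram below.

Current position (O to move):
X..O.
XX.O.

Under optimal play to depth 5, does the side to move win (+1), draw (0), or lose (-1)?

value(X..O./XX.O., O) = +1

[X..O./XX.O.] O move#1: (0,1):-1/XO.O./XX.O., (0,2):-1/X.OO./XX.O., (0,4):-1/X..OO/XX.O., (1,2):+1/X..O./XXOO.*, (1,4):-1/X..O./XX.OO
[X..O./XXOO.] X move#2: (0,1):-1/XX.O./XXOO.*, (0,2):-1/X.XO./XXOO., (0,4):-1/X..OX/XXOO., (1,4):-1/X..O./XXOOX
[XX.O./XXOO.] O move#3: (0,2):+1/XXOO./XXOO.*, (0,4):-1/XX.OO/XXOO., (1,4):+1/XX.O./XXOOO
[XXOO./XXOO.] X move#4: (0,4):-1/XXOOX/XXOO.*, (1,4):-1/XXOO./XXOOX
[XXOOX/XXOO.] O move#5: (1,4):+1/XXOOX/XXOOO*
[XXOOX/XXOOO] end (terminal -1, X#6); searched X..O./XX.O. to 5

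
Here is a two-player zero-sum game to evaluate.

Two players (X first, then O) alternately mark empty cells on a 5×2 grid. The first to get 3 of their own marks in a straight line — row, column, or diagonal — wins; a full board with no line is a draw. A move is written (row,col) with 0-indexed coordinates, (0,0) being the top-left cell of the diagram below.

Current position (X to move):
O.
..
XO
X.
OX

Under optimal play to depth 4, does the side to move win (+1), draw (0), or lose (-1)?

value(O./../XO/X./OX, X) = +1

p1 X@[O./../XO/X./OX]: (0,1)[OX/../XO/X./OX]+0 (1,0)[O./X./XO/X./OX]+1* (1,1)[O./.X/XO/X./OX]+0 (3,1)[O./../XO/XX/OX]+0
p2 O@[O./X./XO/X./OX] terminal -1; root [O./../XO/X./OX] d4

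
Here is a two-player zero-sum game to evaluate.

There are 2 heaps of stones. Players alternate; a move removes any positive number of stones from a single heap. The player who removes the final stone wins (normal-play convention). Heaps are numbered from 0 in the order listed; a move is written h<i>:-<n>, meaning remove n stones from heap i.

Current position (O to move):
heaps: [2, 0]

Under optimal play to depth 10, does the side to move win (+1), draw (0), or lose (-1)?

value((2,0), O) = +1

ply 1, O at (2,0) | h0:-1=-1→(1,0); h0:-2=+1→(0,0)*
ply 2: (0,0) is terminal -1 (X); from (2,0) depth 10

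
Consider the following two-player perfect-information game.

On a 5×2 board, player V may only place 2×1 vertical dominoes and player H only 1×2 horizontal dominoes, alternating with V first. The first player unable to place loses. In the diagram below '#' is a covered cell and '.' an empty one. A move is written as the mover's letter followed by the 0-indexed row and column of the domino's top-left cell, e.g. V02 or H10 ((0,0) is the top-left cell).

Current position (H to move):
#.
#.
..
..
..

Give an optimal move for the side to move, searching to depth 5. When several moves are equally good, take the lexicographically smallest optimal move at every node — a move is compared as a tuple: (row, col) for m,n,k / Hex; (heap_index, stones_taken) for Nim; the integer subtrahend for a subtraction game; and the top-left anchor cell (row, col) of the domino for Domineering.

p1 H@[#./#./../../..]: H20[#./#./##/../..]-1 H30[#./#./../##/..]+1* H40[#./#./../../##]-1
p2 V@[#./#./../##/..]: V01[##/##/../##/..]-1* V11[#./##/.#/##/..]-1
p3 H@[##/##/../##/..]: H20[##/##/##/##/..]+1* H40[##/##/../##/##]+1
p4 V@[##/##/##/##/..] terminal -1; root [#./#./../../..] d5

H's best at [#./#./../../..]: H30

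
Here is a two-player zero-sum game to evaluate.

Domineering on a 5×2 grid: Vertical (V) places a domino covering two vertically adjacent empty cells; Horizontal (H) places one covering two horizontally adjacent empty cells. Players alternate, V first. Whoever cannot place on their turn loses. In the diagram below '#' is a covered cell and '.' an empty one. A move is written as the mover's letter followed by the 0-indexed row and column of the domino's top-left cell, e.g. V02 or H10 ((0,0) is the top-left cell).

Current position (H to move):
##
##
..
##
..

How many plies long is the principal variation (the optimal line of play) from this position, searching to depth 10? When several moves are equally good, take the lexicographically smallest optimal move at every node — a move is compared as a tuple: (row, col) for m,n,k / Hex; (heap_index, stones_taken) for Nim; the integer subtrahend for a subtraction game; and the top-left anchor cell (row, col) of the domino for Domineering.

p1 H@[##/##/../##/..]: H20[##/##/##/##/..]+1* H40[##/##/../##/##]+1
p2 V@[##/##/##/##/..] terminal -1; root [##/##/../##/..] d10

PV length from [##/##/../##/..]: 1 ply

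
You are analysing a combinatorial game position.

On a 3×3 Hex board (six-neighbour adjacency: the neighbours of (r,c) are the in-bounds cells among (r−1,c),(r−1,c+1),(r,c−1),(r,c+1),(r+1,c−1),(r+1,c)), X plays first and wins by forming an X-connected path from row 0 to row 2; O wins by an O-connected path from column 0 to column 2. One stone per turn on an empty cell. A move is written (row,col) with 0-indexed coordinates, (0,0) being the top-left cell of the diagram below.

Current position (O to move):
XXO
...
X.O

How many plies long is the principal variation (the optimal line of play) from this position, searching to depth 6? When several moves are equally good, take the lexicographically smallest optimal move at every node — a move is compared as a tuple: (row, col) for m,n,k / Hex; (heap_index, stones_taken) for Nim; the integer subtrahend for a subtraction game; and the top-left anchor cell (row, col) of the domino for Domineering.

p1 O@[XXO/.../X.O]: (1,0)[XXO/O../X.O]-1* (1,1)[XXO/.O./X.O]-1 (1,2)[XXO/..O/X.O]-1 (2,1)[XXO/.../XOO]-1
p2 X@[XXO/O../X.O]: (1,1)[XXO/OX./X.O]+1* (1,2)[XXO/O.X/X.O]-1 (2,1)[XXO/O../XXO]-1
p3 O@[XXO/OX./X.O] terminal -1; root [XXO/.../X.O] d6

PV length from [XXO/.../X.O]: 2 plies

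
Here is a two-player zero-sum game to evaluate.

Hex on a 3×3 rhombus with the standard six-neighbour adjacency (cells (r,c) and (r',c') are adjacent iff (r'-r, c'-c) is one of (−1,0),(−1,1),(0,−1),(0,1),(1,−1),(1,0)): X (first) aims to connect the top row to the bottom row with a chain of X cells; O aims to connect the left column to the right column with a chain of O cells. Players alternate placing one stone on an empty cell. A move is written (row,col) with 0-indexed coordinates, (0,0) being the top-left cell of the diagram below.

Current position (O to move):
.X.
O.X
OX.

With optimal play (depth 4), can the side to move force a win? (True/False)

ply 1, O at .X./O.X/OX. | (0,0)=-1→OX./O.X/OX.*; (0,2)=-1→.XO/O.X/OX.; (1,1)=-1→.X./OOX/OX.; (2,2)=-1→.X./O.X/OXO
ply 2, X at OX./O.X/OX. | (0,2)=+1→OXX/O.X/OX.*; (1,1)=+1→OX./OXX/OX.; (2,2)=+1→OX./O.X/OXX
ply 3: OXX/O.X/OX. is terminal -1 (O); from .X./O.X/OX. depth 4

O winning at [.X./O.X/OX.]: False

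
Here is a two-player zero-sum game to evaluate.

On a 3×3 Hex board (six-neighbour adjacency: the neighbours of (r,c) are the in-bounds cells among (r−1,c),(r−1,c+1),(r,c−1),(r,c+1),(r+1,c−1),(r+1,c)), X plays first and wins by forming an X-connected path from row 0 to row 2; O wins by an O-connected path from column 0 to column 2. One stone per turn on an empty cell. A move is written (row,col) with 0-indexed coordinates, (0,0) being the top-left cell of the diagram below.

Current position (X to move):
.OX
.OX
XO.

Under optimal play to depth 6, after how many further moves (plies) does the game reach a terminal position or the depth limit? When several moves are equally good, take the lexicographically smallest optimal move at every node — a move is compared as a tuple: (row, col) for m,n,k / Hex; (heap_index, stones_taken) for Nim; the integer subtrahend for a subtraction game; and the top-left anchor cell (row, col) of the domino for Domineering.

ply 1, X at .OX/.OX/XO. | (0,0)=+1→XOX/.OX/XO.*; (1,0)=+1→.OX/XOX/XO.; (2,2)=+1→.OX/.OX/XOX
ply 2, O at XOX/.OX/XO. | (1,0)=-1→XOX/OOX/XO.*; (2,2)=-1→XOX/.OX/XOO
ply 3, X at XOX/OOX/XO. | (2,2)=+1→XOX/OOX/XOX*
ply 4: XOX/OOX/XOX is terminal -1 (O); from .OX/.OX/XO. depth 6

PV length from [.OX/.OX/XO.]: 3 plies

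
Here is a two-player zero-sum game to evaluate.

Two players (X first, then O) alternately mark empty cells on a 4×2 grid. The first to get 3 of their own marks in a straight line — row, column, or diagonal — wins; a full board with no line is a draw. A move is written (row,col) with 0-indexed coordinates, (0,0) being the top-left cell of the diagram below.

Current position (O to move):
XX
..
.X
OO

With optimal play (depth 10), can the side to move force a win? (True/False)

ply 1, O at XX/../.X/OO | (1,0)=-1→XX/O./.X/OO; (1,1)=+0→XX/.O/.X/OO*; (2,0)=-1→XX/../OX/OO
ply 2, X at XX/.O/.X/OO | (1,0)=+0→XX/XO/.X/OO*; (2,0)=+0→XX/.O/XX/OO
ply 3, O at XX/XO/.X/OO | (2,0)=+0→XX/XO/OX/OO*
ply 4: XX/XO/OX/OO is terminal +0 (X); from XX/../.X/OO depth 10

O winning at [XX/../.X/OO]: False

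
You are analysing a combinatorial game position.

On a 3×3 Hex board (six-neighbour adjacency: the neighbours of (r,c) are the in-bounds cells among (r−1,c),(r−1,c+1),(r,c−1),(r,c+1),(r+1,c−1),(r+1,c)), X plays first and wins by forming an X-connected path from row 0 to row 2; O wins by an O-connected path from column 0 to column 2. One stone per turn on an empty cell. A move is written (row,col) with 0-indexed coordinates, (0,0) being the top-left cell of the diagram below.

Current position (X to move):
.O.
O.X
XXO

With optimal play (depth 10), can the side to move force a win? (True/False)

ply 1, X at .O./O.X/XXO | (0,0)=-1→XO./O.X/XXO; (0,2)=+1→.OX/O.X/XXO*; (1,1)=-1→.O./OXX/XXO
ply 2: .OX/O.X/XXO is terminal -1 (O); from .O./O.X/XXO depth 10

X winning at [.O./O.X/XXO]: True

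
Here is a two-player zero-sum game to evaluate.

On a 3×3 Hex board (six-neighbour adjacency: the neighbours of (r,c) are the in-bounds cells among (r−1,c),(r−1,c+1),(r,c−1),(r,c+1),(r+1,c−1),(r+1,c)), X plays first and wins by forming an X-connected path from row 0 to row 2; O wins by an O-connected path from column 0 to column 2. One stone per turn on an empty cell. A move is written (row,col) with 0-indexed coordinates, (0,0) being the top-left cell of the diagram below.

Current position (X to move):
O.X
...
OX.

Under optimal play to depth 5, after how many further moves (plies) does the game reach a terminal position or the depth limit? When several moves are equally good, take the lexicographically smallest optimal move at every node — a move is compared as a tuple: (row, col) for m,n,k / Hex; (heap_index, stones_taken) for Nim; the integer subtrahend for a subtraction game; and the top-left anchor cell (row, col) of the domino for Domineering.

[O.X/.../OX.] X move#1: (0,1):+1/OXX/.../OX.*, (1,0):+1/O.X/X../OX., (1,1):+1/O.X/.X./OX., (1,2):+1/O.X/..X/OX., (2,2):+1/O.X/.../OXX
[OXX/.../OX.] O move#2: (1,0):-1/OXX/O../OX.*, (1,1):-1/OXX/.O./OX., (1,2):-1/OXX/..O/OX., (2,2):-1/OXX/.../OXO
[OXX/O../OX.] X move#3: (1,1):+1/OXX/OX./OX.*, (1,2):+1/OXX/O.X/OX., (2,2):+1/OXX/O../OXX
[OXX/OX./OX.] end (terminal -1, O#4); searched O.X/.../OX. to 5

PV length from [O.X/.../OX.]: 3 plies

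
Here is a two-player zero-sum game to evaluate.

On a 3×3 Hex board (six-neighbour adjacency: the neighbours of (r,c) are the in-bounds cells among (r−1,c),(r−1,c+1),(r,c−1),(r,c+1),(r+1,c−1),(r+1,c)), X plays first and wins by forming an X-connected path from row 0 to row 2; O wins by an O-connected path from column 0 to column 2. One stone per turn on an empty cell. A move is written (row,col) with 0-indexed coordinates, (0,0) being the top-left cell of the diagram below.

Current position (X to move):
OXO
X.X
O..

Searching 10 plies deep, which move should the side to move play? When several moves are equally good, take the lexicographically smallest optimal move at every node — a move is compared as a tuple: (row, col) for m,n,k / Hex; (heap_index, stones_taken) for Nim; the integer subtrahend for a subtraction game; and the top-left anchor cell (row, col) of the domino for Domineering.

X's best at [OXO/X.X/O..]: (1,1)

[OXO/X.X/O..] X move#1: (1,1):+1/OXO/XXX/O..*, (2,1):-1/OXO/X.X/OX., (2,2):-1/OXO/X.X/O.X
[OXO/XXX/O..] O move#2: (2,1):-1/OXO/XXX/OO.*, (2,2):-1/OXO/XXX/O.O
[OXO/XXX/OO.] X move#3: (2,2):+1/OXO/XXX/OOX*
[OXO/XXX/OOX] end (terminal -1, O#4); searched OXO/X.X/O.. to 10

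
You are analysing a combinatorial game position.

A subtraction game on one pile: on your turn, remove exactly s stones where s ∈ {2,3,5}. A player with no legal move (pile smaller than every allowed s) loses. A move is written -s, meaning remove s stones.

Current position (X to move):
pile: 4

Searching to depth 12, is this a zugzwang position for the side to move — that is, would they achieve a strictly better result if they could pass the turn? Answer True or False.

zugzwang(4, X) = False

p1 X@[4]: -2[2]-1 -3[1]+1*
p2 O@[1] terminal -1; root [4] d12
if X skipped the turn, O would face:
~ p1 O@[4]: -2[2]-1 -3[1]+1*
~ p2 X@[1] terminal -1; root [4] d12
compare (X): move=+1 vs pass=-1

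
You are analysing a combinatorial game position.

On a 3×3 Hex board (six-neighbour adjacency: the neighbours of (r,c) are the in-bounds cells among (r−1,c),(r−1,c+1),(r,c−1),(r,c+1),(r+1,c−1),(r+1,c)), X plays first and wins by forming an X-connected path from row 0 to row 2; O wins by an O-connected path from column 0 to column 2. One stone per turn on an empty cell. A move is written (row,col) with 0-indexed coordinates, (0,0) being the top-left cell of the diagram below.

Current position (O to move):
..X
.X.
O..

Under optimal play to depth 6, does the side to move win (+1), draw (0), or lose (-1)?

ply 1, O at ..X/.X./O.. | (0,0)=-1→O.X/.X./O..; (0,1)=-1→.OX/.X./O..; (1,0)=-1→..X/OX./O..; (1,2)=-1→..X/.XO/O..; (2,1)=+1→..X/.X./OO.*; (2,2)=-1→..X/.X./O.O
ply 2, X at ..X/.X./OO. | (0,0)=-1→X.X/.X./OO.*; (0,1)=-1→.XX/.X./OO.; (1,0)=-1→..X/XX./OO.; (1,2)=-1→..X/.XX/OO.; (2,2)=-1→..X/.X./OOX
ply 3, O at X.X/.X./OO. | (0,1)=+1→XOX/.X./OO.*; (1,0)=+1→X.X/OX./OO.; (1,2)=+1→X.X/.XO/OO.; (2,2)=+1→X.X/.X./OOO
ply 4, X at XOX/.X./OO. | (1,0)=-1→XOX/XX./OO.*; (1,2)=-1→XOX/.XX/OO.; (2,2)=-1→XOX/.X./OOX
ply 5, O at XOX/XX./OO. | (1,2)=+1→XOX/XXO/OO.*; (2,2)=+1→XOX/XX./OOO
ply 6: XOX/XXO/OO. is terminal -1 (X); from ..X/.X./O.. depth 6

value(..X/.X./O.., O) = +1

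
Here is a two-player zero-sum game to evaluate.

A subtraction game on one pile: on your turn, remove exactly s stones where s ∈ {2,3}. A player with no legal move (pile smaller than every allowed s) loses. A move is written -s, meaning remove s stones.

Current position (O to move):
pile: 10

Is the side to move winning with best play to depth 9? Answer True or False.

O winning at [10]: False

p1 O@[10]: -2[8]-1* -3[7]-1
p2 X@[8]: -2[6]+1* -3[5]+1
p3 O@[6]: -2[4]-1* -3[3]-1
p4 X@[4]: -2[2]-1 -3[1]+1*
p5 O@[1] terminal -1; root [10] d9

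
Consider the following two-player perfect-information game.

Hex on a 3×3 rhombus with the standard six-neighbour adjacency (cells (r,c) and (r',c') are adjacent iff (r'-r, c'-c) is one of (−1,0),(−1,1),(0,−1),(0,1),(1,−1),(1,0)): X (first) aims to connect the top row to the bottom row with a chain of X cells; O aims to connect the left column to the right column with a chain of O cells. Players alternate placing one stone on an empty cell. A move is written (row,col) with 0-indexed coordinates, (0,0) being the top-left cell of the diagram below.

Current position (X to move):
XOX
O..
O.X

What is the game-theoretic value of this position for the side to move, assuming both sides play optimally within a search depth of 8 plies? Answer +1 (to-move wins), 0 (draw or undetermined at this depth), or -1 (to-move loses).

[XOX/O../O.X] X move#1: (1,1):+1/XOX/OX./O.X*, (1,2):+1/XOX/O.X/O.X, (2,1):+1/XOX/O../OXX
[XOX/OX./O.X] O move#2: (1,2):-1/XOX/OXO/O.X*, (2,1):-1/XOX/OX./OOX
[XOX/OXO/O.X] X move#3: (2,1):+1/XOX/OXO/OXX*
[XOX/OXO/OXX] end (terminal -1, O#4); searched XOX/O../O.X to 8

value(XOX/O../O.X, X) = +1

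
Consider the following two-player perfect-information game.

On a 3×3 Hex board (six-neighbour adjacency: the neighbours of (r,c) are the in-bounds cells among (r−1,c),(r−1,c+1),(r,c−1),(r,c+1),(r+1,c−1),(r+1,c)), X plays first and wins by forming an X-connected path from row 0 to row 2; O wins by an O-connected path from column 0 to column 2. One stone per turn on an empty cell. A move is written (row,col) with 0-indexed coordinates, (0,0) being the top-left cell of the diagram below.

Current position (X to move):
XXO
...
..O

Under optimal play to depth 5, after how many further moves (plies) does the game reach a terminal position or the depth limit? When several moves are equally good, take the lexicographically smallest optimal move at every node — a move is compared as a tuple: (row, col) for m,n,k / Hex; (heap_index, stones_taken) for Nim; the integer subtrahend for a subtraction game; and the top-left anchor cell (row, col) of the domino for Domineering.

ply 1, X at XXO/.../..O | (1,0)=-1→XXO/X../..O; (1,1)=+1→XXO/.X./..O*; (1,2)=-1→XXO/..X/..O; (2,0)=+1→XXO/.../X.O; (2,1)=-1→XXO/.../.XO
ply 2, O at XXO/.X./..O | (1,0)=-1→XXO/OX./..O*; (1,2)=-1→XXO/.XO/..O; (2,0)=-1→XXO/.X./O.O; (2,1)=-1→XXO/.X./.OO
ply 3, X at XXO/OX./..O | (1,2)=+1→XXO/OXX/..O*; (2,0)=+1→XXO/OX./X.O; (2,1)=+1→XXO/OX./.XO
ply 4, O at XXO/OXX/..O | (2,0)=-1→XXO/OXX/O.O*; (2,1)=-1→XXO/OXX/.OO
ply 5, X at XXO/OXX/O.O | (2,1)=+1→XXO/OXX/OXO*
ply 6: XXO/OXX/OXO is terminal -1 (O); from XXO/.../..O depth 5

PV length from [XXO/.../..O]: 5 plies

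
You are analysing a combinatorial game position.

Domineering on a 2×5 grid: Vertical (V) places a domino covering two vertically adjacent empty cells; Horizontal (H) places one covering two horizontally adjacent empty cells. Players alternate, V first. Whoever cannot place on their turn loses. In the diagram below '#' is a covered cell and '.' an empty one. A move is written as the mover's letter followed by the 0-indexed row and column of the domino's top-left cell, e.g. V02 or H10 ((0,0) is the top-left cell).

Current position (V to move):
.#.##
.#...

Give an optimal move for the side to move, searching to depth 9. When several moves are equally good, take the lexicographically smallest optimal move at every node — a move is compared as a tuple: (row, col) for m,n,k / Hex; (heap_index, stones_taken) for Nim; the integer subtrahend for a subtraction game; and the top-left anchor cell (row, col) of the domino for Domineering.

ply 1, V at .#.##/.#... | V00=-1→##.##/##...; V02=+1→.####/.##..*
ply 2, H at .####/.##.. | H13=-1→.####/.####*
ply 3, V at .####/.#### | V00=+1→#####/#####*
ply 4: #####/##### is terminal -1 (H); from .#.##/.#... depth 9

V's best at [.#.##/.#...]: V02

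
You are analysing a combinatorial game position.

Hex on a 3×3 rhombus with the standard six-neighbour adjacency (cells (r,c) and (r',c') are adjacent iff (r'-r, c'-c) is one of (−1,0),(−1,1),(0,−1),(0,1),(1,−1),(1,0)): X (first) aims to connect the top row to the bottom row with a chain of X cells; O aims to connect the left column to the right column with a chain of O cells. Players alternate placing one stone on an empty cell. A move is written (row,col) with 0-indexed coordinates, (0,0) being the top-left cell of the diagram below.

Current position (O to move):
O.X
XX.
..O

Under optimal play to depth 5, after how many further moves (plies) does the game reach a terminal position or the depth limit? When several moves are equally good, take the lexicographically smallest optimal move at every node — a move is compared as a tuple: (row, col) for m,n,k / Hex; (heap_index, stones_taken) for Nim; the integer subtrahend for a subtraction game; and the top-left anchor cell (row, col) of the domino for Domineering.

PV length from [O.X/XX./..O]: 4 plies

[O.X/XX./..O] O move#1: (0,1):-1/OOX/XX./..O*, (1,2):-1/O.X/XXO/..O, (2,0):-1/O.X/XX./O.O, (2,1):-1/O.X/XX./.OO
[OOX/XX./..O] X move#2: (1,2):+1/OOX/XXX/..O*, (2,0):+1/OOX/XX./X.O, (2,1):+1/OOX/XX./.XO
[OOX/XXX/..O] O move#3: (2,0):-1/OOX/XXX/O.O*, (2,1):-1/OOX/XXX/.OO
[OOX/XXX/O.O] X move#4: (2,1):+1/OOX/XXX/OXO*
[OOX/XXX/OXO] end (terminal -1, O#5); searched O.X/XX./..O to 5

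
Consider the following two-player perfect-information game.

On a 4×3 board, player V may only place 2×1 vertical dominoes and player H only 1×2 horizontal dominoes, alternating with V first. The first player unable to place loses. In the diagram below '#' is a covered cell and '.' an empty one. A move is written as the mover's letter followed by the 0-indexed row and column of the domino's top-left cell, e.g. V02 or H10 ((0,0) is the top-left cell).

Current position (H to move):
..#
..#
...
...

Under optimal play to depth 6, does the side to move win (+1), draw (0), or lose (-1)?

[..#/..#/.../...] H move#1: H00:-1/###/..#/.../...*, H10:-1/..#/###/.../..., H20:-1/..#/..#/##./..., H21:-1/..#/..#/.##/..., H30:-1/..#/..#/.../##., H31:-1/..#/..#/.../.##
[###/..#/.../...] V move#2: V10:-1/###/#.#/#../..., V11:+1/###/.##/.#./...*, V20:-1/###/..#/#../#.., V21:+1/###/..#/.#./.#., V22:-1/###/..#/..#/..#
[###/.##/.#./...] H move#3: H30:-1/###/.##/.#./##.*, H31:-1/###/.##/.#./.##
[###/.##/.#./##.] V move#4: V10:+1/###/###/##./##.*, V22:+1/###/.##/.##/###
[###/###/##./##.] end (terminal -1, H#5); searched ..#/..#/.../... to 6

value(..#/..#/.../..., H) = -1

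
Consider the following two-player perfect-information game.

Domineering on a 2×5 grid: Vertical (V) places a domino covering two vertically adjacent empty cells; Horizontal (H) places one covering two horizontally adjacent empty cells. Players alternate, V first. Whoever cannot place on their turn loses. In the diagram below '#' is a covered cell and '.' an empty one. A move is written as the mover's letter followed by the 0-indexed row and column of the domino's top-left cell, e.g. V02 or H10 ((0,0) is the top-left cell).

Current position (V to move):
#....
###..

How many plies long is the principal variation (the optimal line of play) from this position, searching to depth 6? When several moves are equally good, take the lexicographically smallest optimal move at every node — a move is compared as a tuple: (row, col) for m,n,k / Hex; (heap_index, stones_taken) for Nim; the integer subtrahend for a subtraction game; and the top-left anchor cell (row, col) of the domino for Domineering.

PV length from [#..../###..]: 3 plies

[#..../###..] V move#1: V03:+1/#..#./####.*, V04:-1/#...#/###.#
[#..#./####.] H move#2: H01:-1/####./####.*
[####./####.] V move#3: V04:+1/#####/#####*
[#####/#####] end (terminal -1, H#4); searched #..../###.. to 6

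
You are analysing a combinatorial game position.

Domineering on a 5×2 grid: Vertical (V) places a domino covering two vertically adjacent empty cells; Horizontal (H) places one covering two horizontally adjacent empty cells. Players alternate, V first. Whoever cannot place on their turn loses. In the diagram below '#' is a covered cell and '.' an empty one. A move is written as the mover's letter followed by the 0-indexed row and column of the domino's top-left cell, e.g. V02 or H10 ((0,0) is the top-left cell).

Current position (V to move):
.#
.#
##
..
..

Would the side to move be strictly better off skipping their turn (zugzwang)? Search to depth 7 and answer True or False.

[.#/.#/##/../..] V move#1: V00:-1/##/##/##/../.., V30:+1/.#/.#/##/#./#.*, V31:+1/.#/.#/##/.#/.#
[.#/.#/##/#./#.] end (terminal -1, H#2); searched .#/.#/##/../.. to 7
pass branch (H moves first from the same position):
  | [.#/.#/##/../..] H move#1: H30:+1/.#/.#/##/##/..*, H40:+1/.#/.#/##/../##
  | [.#/.#/##/##/..] V move#2: V00:-1/##/##/##/##/..*
  | [##/##/##/##/..] H move#3: H40:+1/##/##/##/##/##*
  | [##/##/##/##/##] end (terminal -1, V#4); searched .#/.#/##/../.. to 7
V moving scores +1; V passing scores -1

zugzwang(.#/.#/##/../.., V) = False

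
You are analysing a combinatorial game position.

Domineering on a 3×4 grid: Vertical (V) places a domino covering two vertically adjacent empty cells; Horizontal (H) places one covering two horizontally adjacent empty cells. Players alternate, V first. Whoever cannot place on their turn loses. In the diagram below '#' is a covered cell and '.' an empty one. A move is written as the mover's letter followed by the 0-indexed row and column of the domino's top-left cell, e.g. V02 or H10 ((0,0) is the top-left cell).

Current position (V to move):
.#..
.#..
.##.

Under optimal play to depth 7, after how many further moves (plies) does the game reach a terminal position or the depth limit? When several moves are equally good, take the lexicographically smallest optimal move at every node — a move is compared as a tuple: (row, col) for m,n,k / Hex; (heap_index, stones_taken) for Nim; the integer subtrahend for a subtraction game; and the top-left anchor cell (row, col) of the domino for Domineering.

PV length from [.#../.#../.##.]: 1 ply

p1 V@[.#../.#../.##.]: V00[##../##../.##.]-1 V02[.##./.##./.##.]+1* V03[.#.#/.#.#/.##.]+1 V10[.#../##../###.]-1 V13[.#../.#.#/.###]+1
p2 H@[.##./.##./.##.] terminal -1; root [.#../.#../.##.] d7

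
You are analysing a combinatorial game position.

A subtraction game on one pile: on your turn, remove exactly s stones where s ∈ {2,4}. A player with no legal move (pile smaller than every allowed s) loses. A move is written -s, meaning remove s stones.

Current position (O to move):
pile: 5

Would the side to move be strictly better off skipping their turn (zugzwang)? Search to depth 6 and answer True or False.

p1 O@[5]: -2[3]-1 -4[1]+1*
p2 X@[1] terminal -1; root [5] d6
suppose O passes — search the same position with X to move:
pass> p1 X@[5]: -2[3]-1 -4[1]+1*
pass> p2 O@[1] terminal -1; root [5] d6
for O: play +1, pass -1

zugzwang(5, O) = False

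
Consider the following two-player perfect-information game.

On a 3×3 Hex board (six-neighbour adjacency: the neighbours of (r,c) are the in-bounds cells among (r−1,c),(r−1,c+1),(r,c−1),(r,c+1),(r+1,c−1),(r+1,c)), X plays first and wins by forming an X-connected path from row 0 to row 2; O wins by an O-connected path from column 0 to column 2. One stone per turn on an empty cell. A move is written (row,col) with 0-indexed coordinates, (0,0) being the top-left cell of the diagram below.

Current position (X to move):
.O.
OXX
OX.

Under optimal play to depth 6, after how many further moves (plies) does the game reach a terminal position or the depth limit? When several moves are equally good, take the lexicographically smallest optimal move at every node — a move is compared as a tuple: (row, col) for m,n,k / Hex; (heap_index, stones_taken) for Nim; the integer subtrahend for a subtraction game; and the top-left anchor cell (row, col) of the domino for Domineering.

PV length from [.O./OXX/OX.]: 1 ply

[.O./OXX/OX.] X move#1: (0,0):-1/XO./OXX/OX., (0,2):+1/.OX/OXX/OX.*, (2,2):-1/.O./OXX/OXX
[.OX/OXX/OX.] end (terminal -1, O#2); searched .O./OXX/OX. to 6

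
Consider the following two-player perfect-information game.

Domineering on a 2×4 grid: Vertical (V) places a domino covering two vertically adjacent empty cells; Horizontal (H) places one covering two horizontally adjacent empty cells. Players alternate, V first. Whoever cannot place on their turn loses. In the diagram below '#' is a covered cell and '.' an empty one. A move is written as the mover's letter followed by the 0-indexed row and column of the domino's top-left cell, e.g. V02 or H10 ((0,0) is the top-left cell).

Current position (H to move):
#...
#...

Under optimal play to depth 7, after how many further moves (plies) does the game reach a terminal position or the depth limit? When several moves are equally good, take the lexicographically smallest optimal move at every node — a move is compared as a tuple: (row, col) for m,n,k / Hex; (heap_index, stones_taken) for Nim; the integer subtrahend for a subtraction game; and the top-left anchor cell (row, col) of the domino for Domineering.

PV length from [#.../#...]: 3 plies

p1 H@[#.../#...]: H01[###./#...]+1* H02[#.##/#...]+1 H11[#.../###.]+1 H12[#.../#.##]+1
p2 V@[###./#...]: V03[####/#..#]-1*
p3 H@[####/#..#]: H11[####/####]+1*
p4 V@[####/####] terminal -1; root [#.../#...] d7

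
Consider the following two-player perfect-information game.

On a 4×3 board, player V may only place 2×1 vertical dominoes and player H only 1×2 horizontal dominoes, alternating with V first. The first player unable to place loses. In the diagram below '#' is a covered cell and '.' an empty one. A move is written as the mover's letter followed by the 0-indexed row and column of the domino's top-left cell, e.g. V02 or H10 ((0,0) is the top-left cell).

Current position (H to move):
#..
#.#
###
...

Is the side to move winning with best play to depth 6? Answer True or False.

p1 H@[#../#.#/###/...]: H01[###/#.#/###/...]+1* H30[#../#.#/###/##.]-1 H31[#../#.#/###/.##]-1
p2 V@[###/#.#/###/...] terminal -1; root [#../#.#/###/...] d6

H winning at [#../#.#/###/...]: True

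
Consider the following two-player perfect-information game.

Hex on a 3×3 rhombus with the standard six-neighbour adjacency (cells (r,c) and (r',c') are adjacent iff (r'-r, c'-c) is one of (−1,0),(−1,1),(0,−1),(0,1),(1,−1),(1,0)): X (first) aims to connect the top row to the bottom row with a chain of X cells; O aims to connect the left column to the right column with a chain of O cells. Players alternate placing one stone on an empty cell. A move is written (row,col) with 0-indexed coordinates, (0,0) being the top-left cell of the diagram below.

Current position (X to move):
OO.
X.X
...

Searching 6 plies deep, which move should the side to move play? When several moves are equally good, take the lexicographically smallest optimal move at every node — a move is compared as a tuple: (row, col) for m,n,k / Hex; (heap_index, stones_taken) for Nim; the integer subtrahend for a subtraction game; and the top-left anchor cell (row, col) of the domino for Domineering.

[OO./X.X/...] X move#1: (0,2):+1/OOX/X.X/...*, (1,1):-1/OO./XXX/..., (2,0):-1/OO./X.X/X.., (2,1):-1/OO./X.X/.X., (2,2):-1/OO./X.X/..X
[OOX/X.X/...] O move#2: (1,1):-1/OOX/XOX/...*, (2,0):-1/OOX/X.X/O.., (2,1):-1/OOX/X.X/.O., (2,2):-1/OOX/X.X/..O
[OOX/XOX/...] X move#3: (2,0):+1/OOX/XOX/X..*, (2,1):+1/OOX/XOX/.X., (2,2):+1/OOX/XOX/..X
[OOX/XOX/X..] O move#4: (2,1):-1/OOX/XOX/XO.*, (2,2):-1/OOX/XOX/X.O
[OOX/XOX/XO.] X move#5: (2,2):+1/OOX/XOX/XOX*
[OOX/XOX/XOX] end (terminal -1, O#6); searched OO./X.X/... to 6

X's best at [OO./X.X/...]: (0,2)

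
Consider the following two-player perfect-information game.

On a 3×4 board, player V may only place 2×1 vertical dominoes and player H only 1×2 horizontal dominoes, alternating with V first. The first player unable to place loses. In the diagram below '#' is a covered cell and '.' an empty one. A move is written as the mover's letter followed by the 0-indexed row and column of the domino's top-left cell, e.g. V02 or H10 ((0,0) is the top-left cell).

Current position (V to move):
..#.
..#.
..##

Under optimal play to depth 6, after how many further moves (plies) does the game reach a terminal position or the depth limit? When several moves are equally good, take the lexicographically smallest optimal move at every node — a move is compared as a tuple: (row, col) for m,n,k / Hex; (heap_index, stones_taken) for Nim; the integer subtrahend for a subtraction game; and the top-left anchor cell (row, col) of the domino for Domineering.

PV length from [..#./..#./..##]: 3 plies

[..#./..#./..##] V move#1: V00:+1/#.#./#.#./..##*, V01:+1/.##./.##./..##, V03:-1/..##/..##/..##, V10:+1/..#./#.#./#.##, V11:+1/..#./.##./.###
[#.#./#.#./..##] H move#2: H20:-1/#.#./#.#./####*
[#.#./#.#./####] V move#3: V01:+1/###./###./####*, V03:+1/#.##/#.##/####
[###./###./####] end (terminal -1, H#4); searched ..#./..#./..## to 6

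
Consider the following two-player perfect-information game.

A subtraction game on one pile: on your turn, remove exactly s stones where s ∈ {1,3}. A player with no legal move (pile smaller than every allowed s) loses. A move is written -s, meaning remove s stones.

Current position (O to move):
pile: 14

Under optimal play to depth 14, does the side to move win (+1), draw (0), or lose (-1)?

[14] O move#1: -1:-1/13*, -3:-1/11
[13] X move#2: -1:+1/12*, -3:+1/10
[12] O move#3: -1:-1/11*, -3:-1/9
[11] X move#4: -1:+1/10*, -3:+1/8
[10] O move#5: -1:-1/9*, -3:-1/7
[9] X move#6: -1:+1/8*, -3:+1/6
[8] O move#7: -1:-1/7*, -3:-1/5
[7] X move#8: -1:+1/6*, -3:+1/4
[6] O move#9: -1:-1/5*, -3:-1/3
[5] X move#10: -1:+1/4*, -3:+1/2
[4] O move#11: -1:-1/3*, -3:-1/1
[3] X move#12: -1:+1/2*, -3:+1/0
[2] O move#13: -1:-1/1*
[1] X move#14: -1:+1/0*
[0] end (terminal -1, O#15); searched 14 to 14

value(14, O) = -1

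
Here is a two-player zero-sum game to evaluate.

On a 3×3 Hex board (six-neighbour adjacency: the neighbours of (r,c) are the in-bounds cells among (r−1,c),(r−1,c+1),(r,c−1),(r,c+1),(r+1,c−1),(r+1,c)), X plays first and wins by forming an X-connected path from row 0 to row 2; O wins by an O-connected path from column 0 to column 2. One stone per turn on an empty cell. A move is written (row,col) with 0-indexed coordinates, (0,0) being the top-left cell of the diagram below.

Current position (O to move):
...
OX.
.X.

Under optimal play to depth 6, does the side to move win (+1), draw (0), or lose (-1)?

[.../OX./.X.] O move#1: (0,0):-1/O../OX./.X.*, (0,1):-1/.O./OX./.X., (0,2):-1/..O/OX./.X., (1,2):-1/.../OXO/.X., (2,0):-1/.../OX./OX., (2,2):-1/.../OX./.XO
[O../OX./.X.] X move#2: (0,1):+1/OX./OX./.X.*, (0,2):+1/O.X/OX./.X., (1,2):+1/O../OXX/.X., (2,0):+1/O../OX./XX., (2,2):+1/O../OX./.XX
[OX./OX./.X.] end (terminal -1, O#3); searched .../OX./.X. to 6

value(.../OX./.X., O) = -1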